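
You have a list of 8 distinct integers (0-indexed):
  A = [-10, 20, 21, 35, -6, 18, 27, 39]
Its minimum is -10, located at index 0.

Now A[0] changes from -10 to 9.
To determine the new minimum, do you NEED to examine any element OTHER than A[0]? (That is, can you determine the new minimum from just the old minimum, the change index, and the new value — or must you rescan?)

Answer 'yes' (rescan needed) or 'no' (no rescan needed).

Answer: yes

Derivation:
Old min = -10 at index 0
Change at index 0: -10 -> 9
Index 0 WAS the min and new value 9 > old min -10. Must rescan other elements to find the new min.
Needs rescan: yes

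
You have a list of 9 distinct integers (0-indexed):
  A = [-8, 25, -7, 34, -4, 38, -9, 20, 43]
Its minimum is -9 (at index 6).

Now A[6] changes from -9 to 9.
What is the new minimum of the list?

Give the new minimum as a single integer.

Answer: -8

Derivation:
Old min = -9 (at index 6)
Change: A[6] -9 -> 9
Changed element WAS the min. Need to check: is 9 still <= all others?
  Min of remaining elements: -8
  New min = min(9, -8) = -8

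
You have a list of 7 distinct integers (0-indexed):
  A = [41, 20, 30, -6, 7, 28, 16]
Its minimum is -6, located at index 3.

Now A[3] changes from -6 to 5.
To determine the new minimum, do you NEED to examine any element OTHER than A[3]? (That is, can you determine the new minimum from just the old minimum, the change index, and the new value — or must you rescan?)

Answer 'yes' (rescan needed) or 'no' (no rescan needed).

Old min = -6 at index 3
Change at index 3: -6 -> 5
Index 3 WAS the min and new value 5 > old min -6. Must rescan other elements to find the new min.
Needs rescan: yes

Answer: yes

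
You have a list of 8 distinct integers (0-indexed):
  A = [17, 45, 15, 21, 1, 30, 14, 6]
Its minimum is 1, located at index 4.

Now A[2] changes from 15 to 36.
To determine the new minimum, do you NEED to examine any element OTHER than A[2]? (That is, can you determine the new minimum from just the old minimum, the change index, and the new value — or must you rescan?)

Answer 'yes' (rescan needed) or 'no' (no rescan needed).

Old min = 1 at index 4
Change at index 2: 15 -> 36
Index 2 was NOT the min. New min = min(1, 36). No rescan of other elements needed.
Needs rescan: no

Answer: no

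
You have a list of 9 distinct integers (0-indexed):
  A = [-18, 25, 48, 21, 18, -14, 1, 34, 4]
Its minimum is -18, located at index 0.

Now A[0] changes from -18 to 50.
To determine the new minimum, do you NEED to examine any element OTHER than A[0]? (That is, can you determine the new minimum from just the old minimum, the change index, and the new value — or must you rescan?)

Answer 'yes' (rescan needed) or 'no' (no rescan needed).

Answer: yes

Derivation:
Old min = -18 at index 0
Change at index 0: -18 -> 50
Index 0 WAS the min and new value 50 > old min -18. Must rescan other elements to find the new min.
Needs rescan: yes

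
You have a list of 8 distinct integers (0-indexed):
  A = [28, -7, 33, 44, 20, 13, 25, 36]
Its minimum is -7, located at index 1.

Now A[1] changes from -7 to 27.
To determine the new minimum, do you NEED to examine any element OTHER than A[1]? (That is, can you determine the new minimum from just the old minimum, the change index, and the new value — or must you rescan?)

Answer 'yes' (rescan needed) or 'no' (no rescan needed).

Answer: yes

Derivation:
Old min = -7 at index 1
Change at index 1: -7 -> 27
Index 1 WAS the min and new value 27 > old min -7. Must rescan other elements to find the new min.
Needs rescan: yes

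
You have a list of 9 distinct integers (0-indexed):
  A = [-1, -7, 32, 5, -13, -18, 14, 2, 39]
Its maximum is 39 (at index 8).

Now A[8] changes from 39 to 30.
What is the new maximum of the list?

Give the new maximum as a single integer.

Answer: 32

Derivation:
Old max = 39 (at index 8)
Change: A[8] 39 -> 30
Changed element WAS the max -> may need rescan.
  Max of remaining elements: 32
  New max = max(30, 32) = 32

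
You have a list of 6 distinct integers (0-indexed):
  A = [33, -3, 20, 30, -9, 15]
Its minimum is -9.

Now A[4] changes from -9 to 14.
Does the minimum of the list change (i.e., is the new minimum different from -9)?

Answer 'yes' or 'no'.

Old min = -9
Change: A[4] -9 -> 14
Changed element was the min; new min must be rechecked.
New min = -3; changed? yes

Answer: yes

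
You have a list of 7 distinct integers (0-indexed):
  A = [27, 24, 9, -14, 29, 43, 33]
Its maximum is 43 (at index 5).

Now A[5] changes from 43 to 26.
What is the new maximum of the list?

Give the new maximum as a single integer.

Answer: 33

Derivation:
Old max = 43 (at index 5)
Change: A[5] 43 -> 26
Changed element WAS the max -> may need rescan.
  Max of remaining elements: 33
  New max = max(26, 33) = 33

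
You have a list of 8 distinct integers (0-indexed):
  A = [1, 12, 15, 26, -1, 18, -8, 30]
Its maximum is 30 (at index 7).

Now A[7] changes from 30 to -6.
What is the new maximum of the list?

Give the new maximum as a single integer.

Answer: 26

Derivation:
Old max = 30 (at index 7)
Change: A[7] 30 -> -6
Changed element WAS the max -> may need rescan.
  Max of remaining elements: 26
  New max = max(-6, 26) = 26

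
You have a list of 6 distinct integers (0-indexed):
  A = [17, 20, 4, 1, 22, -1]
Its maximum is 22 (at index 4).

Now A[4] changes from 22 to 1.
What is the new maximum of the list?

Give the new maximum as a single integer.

Answer: 20

Derivation:
Old max = 22 (at index 4)
Change: A[4] 22 -> 1
Changed element WAS the max -> may need rescan.
  Max of remaining elements: 20
  New max = max(1, 20) = 20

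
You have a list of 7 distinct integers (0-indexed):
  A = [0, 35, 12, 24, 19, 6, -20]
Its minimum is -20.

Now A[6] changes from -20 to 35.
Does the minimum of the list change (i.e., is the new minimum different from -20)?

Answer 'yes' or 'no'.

Answer: yes

Derivation:
Old min = -20
Change: A[6] -20 -> 35
Changed element was the min; new min must be rechecked.
New min = 0; changed? yes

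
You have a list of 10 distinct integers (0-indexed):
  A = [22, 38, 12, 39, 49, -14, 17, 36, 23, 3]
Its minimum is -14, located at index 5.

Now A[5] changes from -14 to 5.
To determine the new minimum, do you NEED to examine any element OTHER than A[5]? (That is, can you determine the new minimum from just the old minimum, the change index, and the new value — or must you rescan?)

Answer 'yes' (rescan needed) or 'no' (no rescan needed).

Old min = -14 at index 5
Change at index 5: -14 -> 5
Index 5 WAS the min and new value 5 > old min -14. Must rescan other elements to find the new min.
Needs rescan: yes

Answer: yes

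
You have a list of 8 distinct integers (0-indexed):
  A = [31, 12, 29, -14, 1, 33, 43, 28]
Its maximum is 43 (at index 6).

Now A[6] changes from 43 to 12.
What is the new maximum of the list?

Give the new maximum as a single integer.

Answer: 33

Derivation:
Old max = 43 (at index 6)
Change: A[6] 43 -> 12
Changed element WAS the max -> may need rescan.
  Max of remaining elements: 33
  New max = max(12, 33) = 33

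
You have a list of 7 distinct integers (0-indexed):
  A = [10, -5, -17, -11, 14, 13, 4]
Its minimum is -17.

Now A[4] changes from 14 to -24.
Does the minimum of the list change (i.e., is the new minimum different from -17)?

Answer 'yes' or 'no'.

Answer: yes

Derivation:
Old min = -17
Change: A[4] 14 -> -24
Changed element was NOT the min; min changes only if -24 < -17.
New min = -24; changed? yes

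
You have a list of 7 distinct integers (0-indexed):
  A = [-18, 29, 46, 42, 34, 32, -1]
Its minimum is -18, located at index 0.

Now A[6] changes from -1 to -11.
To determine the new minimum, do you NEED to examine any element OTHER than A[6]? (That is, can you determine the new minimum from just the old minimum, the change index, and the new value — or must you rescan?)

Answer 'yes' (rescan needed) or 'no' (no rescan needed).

Answer: no

Derivation:
Old min = -18 at index 0
Change at index 6: -1 -> -11
Index 6 was NOT the min. New min = min(-18, -11). No rescan of other elements needed.
Needs rescan: no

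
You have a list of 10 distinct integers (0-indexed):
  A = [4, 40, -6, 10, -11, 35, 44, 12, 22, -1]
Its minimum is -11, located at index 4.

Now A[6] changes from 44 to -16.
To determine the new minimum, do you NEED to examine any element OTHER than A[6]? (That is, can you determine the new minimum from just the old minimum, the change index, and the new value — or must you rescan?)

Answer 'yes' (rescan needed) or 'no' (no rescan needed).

Old min = -11 at index 4
Change at index 6: 44 -> -16
Index 6 was NOT the min. New min = min(-11, -16). No rescan of other elements needed.
Needs rescan: no

Answer: no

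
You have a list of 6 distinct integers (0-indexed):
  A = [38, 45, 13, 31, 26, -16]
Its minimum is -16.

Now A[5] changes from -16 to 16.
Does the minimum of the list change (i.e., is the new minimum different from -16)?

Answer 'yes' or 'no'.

Old min = -16
Change: A[5] -16 -> 16
Changed element was the min; new min must be rechecked.
New min = 13; changed? yes

Answer: yes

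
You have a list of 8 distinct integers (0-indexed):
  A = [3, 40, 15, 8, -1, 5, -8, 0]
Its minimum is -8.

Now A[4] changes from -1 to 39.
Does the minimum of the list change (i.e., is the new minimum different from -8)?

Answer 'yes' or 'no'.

Old min = -8
Change: A[4] -1 -> 39
Changed element was NOT the min; min changes only if 39 < -8.
New min = -8; changed? no

Answer: no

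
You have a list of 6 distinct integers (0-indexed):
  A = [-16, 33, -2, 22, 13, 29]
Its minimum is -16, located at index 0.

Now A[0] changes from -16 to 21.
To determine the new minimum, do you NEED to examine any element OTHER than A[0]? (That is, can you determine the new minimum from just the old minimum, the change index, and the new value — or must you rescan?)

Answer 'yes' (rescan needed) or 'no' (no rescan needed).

Answer: yes

Derivation:
Old min = -16 at index 0
Change at index 0: -16 -> 21
Index 0 WAS the min and new value 21 > old min -16. Must rescan other elements to find the new min.
Needs rescan: yes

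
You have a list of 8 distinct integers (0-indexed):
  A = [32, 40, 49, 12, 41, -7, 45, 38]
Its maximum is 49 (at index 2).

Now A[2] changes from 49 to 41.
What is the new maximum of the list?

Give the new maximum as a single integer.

Answer: 45

Derivation:
Old max = 49 (at index 2)
Change: A[2] 49 -> 41
Changed element WAS the max -> may need rescan.
  Max of remaining elements: 45
  New max = max(41, 45) = 45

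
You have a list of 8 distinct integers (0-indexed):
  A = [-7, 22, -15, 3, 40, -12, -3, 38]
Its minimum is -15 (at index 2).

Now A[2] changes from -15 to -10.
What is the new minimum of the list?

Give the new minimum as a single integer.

Old min = -15 (at index 2)
Change: A[2] -15 -> -10
Changed element WAS the min. Need to check: is -10 still <= all others?
  Min of remaining elements: -12
  New min = min(-10, -12) = -12

Answer: -12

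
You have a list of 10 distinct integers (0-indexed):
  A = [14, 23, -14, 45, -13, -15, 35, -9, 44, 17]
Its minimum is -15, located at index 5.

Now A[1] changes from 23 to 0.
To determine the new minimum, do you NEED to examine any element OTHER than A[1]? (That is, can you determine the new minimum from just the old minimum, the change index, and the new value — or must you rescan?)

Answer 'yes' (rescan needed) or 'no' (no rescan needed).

Old min = -15 at index 5
Change at index 1: 23 -> 0
Index 1 was NOT the min. New min = min(-15, 0). No rescan of other elements needed.
Needs rescan: no

Answer: no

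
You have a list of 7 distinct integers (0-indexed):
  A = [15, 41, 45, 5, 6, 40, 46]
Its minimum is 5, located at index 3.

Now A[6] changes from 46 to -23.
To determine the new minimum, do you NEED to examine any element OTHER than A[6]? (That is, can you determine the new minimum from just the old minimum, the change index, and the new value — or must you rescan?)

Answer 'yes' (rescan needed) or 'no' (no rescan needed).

Answer: no

Derivation:
Old min = 5 at index 3
Change at index 6: 46 -> -23
Index 6 was NOT the min. New min = min(5, -23). No rescan of other elements needed.
Needs rescan: no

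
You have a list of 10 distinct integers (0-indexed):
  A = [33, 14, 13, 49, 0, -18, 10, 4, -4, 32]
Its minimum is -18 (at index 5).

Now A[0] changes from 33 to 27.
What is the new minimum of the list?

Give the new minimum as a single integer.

Old min = -18 (at index 5)
Change: A[0] 33 -> 27
Changed element was NOT the old min.
  New min = min(old_min, new_val) = min(-18, 27) = -18

Answer: -18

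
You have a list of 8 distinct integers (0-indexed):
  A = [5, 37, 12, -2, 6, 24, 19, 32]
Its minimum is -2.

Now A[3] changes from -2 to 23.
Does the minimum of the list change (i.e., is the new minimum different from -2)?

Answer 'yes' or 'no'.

Answer: yes

Derivation:
Old min = -2
Change: A[3] -2 -> 23
Changed element was the min; new min must be rechecked.
New min = 5; changed? yes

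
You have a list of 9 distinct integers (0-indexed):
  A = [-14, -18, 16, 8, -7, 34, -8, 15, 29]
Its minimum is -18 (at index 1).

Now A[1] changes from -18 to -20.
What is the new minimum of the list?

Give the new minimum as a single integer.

Answer: -20

Derivation:
Old min = -18 (at index 1)
Change: A[1] -18 -> -20
Changed element WAS the min. Need to check: is -20 still <= all others?
  Min of remaining elements: -14
  New min = min(-20, -14) = -20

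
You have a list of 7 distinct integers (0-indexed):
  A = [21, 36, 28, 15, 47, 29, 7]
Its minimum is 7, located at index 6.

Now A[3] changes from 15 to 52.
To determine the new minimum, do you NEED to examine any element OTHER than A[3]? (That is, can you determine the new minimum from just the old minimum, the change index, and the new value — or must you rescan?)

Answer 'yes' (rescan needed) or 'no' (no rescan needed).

Answer: no

Derivation:
Old min = 7 at index 6
Change at index 3: 15 -> 52
Index 3 was NOT the min. New min = min(7, 52). No rescan of other elements needed.
Needs rescan: no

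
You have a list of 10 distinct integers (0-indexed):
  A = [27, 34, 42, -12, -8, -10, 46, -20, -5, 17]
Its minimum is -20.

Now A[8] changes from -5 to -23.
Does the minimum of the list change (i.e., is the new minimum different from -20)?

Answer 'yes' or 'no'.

Old min = -20
Change: A[8] -5 -> -23
Changed element was NOT the min; min changes only if -23 < -20.
New min = -23; changed? yes

Answer: yes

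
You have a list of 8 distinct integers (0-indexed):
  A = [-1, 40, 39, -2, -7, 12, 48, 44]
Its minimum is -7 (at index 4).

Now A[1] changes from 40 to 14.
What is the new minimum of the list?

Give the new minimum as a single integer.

Old min = -7 (at index 4)
Change: A[1] 40 -> 14
Changed element was NOT the old min.
  New min = min(old_min, new_val) = min(-7, 14) = -7

Answer: -7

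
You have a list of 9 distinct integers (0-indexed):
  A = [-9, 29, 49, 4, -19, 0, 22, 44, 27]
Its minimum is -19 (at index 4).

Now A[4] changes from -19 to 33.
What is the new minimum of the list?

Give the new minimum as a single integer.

Answer: -9

Derivation:
Old min = -19 (at index 4)
Change: A[4] -19 -> 33
Changed element WAS the min. Need to check: is 33 still <= all others?
  Min of remaining elements: -9
  New min = min(33, -9) = -9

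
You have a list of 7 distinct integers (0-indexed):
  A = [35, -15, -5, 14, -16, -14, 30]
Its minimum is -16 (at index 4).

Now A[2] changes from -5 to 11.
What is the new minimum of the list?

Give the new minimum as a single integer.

Answer: -16

Derivation:
Old min = -16 (at index 4)
Change: A[2] -5 -> 11
Changed element was NOT the old min.
  New min = min(old_min, new_val) = min(-16, 11) = -16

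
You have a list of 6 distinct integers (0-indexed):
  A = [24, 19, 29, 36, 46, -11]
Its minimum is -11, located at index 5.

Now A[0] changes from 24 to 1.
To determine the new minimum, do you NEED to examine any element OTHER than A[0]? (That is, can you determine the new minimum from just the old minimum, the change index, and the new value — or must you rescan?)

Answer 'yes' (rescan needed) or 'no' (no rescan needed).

Old min = -11 at index 5
Change at index 0: 24 -> 1
Index 0 was NOT the min. New min = min(-11, 1). No rescan of other elements needed.
Needs rescan: no

Answer: no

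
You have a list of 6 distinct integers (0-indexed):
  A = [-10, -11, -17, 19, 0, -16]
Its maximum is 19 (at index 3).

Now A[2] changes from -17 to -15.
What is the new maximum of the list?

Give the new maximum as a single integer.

Answer: 19

Derivation:
Old max = 19 (at index 3)
Change: A[2] -17 -> -15
Changed element was NOT the old max.
  New max = max(old_max, new_val) = max(19, -15) = 19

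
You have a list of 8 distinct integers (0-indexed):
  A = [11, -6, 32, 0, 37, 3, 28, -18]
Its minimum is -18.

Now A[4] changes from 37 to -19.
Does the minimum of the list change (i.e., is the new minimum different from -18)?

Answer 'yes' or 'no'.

Old min = -18
Change: A[4] 37 -> -19
Changed element was NOT the min; min changes only if -19 < -18.
New min = -19; changed? yes

Answer: yes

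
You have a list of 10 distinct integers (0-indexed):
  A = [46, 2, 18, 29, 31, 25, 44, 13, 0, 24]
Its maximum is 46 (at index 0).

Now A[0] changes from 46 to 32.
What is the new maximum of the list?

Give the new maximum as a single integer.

Answer: 44

Derivation:
Old max = 46 (at index 0)
Change: A[0] 46 -> 32
Changed element WAS the max -> may need rescan.
  Max of remaining elements: 44
  New max = max(32, 44) = 44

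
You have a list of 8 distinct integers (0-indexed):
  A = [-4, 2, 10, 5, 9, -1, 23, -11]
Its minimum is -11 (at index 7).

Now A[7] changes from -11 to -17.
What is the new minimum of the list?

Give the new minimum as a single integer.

Old min = -11 (at index 7)
Change: A[7] -11 -> -17
Changed element WAS the min. Need to check: is -17 still <= all others?
  Min of remaining elements: -4
  New min = min(-17, -4) = -17

Answer: -17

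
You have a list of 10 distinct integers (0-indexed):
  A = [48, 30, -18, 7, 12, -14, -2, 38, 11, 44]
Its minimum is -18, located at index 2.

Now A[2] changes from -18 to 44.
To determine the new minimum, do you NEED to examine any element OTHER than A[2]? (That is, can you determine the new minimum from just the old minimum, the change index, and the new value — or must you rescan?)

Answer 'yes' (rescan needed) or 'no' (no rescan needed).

Old min = -18 at index 2
Change at index 2: -18 -> 44
Index 2 WAS the min and new value 44 > old min -18. Must rescan other elements to find the new min.
Needs rescan: yes

Answer: yes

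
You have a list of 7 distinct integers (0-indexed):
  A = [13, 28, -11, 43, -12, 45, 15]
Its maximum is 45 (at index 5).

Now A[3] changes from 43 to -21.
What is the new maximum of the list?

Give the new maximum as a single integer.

Answer: 45

Derivation:
Old max = 45 (at index 5)
Change: A[3] 43 -> -21
Changed element was NOT the old max.
  New max = max(old_max, new_val) = max(45, -21) = 45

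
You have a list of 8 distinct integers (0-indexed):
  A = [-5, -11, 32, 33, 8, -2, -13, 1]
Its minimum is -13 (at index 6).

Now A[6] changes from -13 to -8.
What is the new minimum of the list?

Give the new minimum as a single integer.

Old min = -13 (at index 6)
Change: A[6] -13 -> -8
Changed element WAS the min. Need to check: is -8 still <= all others?
  Min of remaining elements: -11
  New min = min(-8, -11) = -11

Answer: -11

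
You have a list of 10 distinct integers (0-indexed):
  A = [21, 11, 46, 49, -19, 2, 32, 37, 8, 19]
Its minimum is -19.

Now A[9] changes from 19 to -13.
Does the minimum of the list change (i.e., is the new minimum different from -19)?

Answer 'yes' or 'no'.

Answer: no

Derivation:
Old min = -19
Change: A[9] 19 -> -13
Changed element was NOT the min; min changes only if -13 < -19.
New min = -19; changed? no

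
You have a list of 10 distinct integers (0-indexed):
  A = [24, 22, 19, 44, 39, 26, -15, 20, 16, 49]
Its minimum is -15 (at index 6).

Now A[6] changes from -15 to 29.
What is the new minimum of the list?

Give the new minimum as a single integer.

Old min = -15 (at index 6)
Change: A[6] -15 -> 29
Changed element WAS the min. Need to check: is 29 still <= all others?
  Min of remaining elements: 16
  New min = min(29, 16) = 16

Answer: 16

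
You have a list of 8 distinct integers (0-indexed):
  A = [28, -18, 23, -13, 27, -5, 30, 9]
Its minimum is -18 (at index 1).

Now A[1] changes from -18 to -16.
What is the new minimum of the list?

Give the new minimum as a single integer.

Answer: -16

Derivation:
Old min = -18 (at index 1)
Change: A[1] -18 -> -16
Changed element WAS the min. Need to check: is -16 still <= all others?
  Min of remaining elements: -13
  New min = min(-16, -13) = -16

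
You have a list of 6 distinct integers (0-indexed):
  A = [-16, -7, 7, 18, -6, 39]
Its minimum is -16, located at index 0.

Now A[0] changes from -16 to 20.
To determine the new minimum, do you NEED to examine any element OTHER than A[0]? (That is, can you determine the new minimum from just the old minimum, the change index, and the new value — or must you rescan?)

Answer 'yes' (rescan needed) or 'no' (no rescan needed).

Answer: yes

Derivation:
Old min = -16 at index 0
Change at index 0: -16 -> 20
Index 0 WAS the min and new value 20 > old min -16. Must rescan other elements to find the new min.
Needs rescan: yes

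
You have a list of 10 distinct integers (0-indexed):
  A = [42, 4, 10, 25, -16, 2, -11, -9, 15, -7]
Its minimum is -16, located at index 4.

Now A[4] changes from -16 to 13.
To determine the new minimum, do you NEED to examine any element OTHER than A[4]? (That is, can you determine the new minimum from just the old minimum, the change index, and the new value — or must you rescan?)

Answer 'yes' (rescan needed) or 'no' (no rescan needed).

Old min = -16 at index 4
Change at index 4: -16 -> 13
Index 4 WAS the min and new value 13 > old min -16. Must rescan other elements to find the new min.
Needs rescan: yes

Answer: yes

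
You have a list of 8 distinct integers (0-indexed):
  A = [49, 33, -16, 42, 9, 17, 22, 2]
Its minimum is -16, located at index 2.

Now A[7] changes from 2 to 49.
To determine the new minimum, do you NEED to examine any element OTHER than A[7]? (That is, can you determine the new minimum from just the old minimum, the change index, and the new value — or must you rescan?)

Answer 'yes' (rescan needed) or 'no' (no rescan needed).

Answer: no

Derivation:
Old min = -16 at index 2
Change at index 7: 2 -> 49
Index 7 was NOT the min. New min = min(-16, 49). No rescan of other elements needed.
Needs rescan: no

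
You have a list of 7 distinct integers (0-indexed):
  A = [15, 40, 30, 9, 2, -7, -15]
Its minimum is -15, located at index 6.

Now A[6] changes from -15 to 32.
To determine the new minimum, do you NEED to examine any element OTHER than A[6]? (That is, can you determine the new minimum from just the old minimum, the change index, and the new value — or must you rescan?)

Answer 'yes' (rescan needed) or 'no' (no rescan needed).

Answer: yes

Derivation:
Old min = -15 at index 6
Change at index 6: -15 -> 32
Index 6 WAS the min and new value 32 > old min -15. Must rescan other elements to find the new min.
Needs rescan: yes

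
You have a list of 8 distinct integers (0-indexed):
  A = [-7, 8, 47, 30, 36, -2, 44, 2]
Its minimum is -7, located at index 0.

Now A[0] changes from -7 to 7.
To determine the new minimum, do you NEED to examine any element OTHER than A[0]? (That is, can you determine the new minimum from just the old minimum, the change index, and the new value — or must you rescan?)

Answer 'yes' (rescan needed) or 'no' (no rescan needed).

Old min = -7 at index 0
Change at index 0: -7 -> 7
Index 0 WAS the min and new value 7 > old min -7. Must rescan other elements to find the new min.
Needs rescan: yes

Answer: yes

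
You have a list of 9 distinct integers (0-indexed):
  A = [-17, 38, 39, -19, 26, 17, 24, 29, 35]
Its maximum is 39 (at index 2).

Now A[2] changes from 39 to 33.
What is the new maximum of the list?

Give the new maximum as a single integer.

Old max = 39 (at index 2)
Change: A[2] 39 -> 33
Changed element WAS the max -> may need rescan.
  Max of remaining elements: 38
  New max = max(33, 38) = 38

Answer: 38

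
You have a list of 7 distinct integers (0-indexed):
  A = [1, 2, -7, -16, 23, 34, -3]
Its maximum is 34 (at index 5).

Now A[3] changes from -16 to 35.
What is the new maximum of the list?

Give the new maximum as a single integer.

Answer: 35

Derivation:
Old max = 34 (at index 5)
Change: A[3] -16 -> 35
Changed element was NOT the old max.
  New max = max(old_max, new_val) = max(34, 35) = 35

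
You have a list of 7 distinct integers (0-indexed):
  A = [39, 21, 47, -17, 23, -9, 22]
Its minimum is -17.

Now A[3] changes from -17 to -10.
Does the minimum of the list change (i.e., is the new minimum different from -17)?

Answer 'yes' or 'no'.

Answer: yes

Derivation:
Old min = -17
Change: A[3] -17 -> -10
Changed element was the min; new min must be rechecked.
New min = -10; changed? yes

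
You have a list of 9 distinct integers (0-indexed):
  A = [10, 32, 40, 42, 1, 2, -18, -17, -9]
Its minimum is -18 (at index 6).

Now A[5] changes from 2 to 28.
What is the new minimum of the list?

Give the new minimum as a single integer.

Answer: -18

Derivation:
Old min = -18 (at index 6)
Change: A[5] 2 -> 28
Changed element was NOT the old min.
  New min = min(old_min, new_val) = min(-18, 28) = -18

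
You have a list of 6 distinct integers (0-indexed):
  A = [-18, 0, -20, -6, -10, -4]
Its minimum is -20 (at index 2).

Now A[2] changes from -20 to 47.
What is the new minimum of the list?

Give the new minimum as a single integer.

Answer: -18

Derivation:
Old min = -20 (at index 2)
Change: A[2] -20 -> 47
Changed element WAS the min. Need to check: is 47 still <= all others?
  Min of remaining elements: -18
  New min = min(47, -18) = -18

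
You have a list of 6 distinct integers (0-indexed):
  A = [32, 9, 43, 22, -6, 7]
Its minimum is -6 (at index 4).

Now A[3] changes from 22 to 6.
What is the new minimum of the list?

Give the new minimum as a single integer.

Answer: -6

Derivation:
Old min = -6 (at index 4)
Change: A[3] 22 -> 6
Changed element was NOT the old min.
  New min = min(old_min, new_val) = min(-6, 6) = -6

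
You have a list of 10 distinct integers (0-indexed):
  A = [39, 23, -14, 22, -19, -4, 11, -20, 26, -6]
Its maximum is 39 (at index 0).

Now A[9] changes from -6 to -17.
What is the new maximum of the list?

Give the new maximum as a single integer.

Old max = 39 (at index 0)
Change: A[9] -6 -> -17
Changed element was NOT the old max.
  New max = max(old_max, new_val) = max(39, -17) = 39

Answer: 39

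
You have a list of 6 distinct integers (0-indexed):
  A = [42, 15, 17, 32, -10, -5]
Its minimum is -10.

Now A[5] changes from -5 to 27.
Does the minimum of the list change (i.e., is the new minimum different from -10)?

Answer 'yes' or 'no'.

Answer: no

Derivation:
Old min = -10
Change: A[5] -5 -> 27
Changed element was NOT the min; min changes only if 27 < -10.
New min = -10; changed? no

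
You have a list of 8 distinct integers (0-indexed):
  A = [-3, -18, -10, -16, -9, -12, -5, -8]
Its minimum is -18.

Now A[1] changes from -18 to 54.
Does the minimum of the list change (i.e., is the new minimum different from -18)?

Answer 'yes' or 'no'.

Old min = -18
Change: A[1] -18 -> 54
Changed element was the min; new min must be rechecked.
New min = -16; changed? yes

Answer: yes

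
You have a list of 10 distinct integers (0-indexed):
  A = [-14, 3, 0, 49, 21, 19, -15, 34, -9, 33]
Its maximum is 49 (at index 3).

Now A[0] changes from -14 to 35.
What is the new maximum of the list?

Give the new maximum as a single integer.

Answer: 49

Derivation:
Old max = 49 (at index 3)
Change: A[0] -14 -> 35
Changed element was NOT the old max.
  New max = max(old_max, new_val) = max(49, 35) = 49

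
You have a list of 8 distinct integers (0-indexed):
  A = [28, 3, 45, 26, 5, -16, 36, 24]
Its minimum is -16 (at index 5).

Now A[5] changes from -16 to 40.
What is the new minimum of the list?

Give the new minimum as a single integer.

Answer: 3

Derivation:
Old min = -16 (at index 5)
Change: A[5] -16 -> 40
Changed element WAS the min. Need to check: is 40 still <= all others?
  Min of remaining elements: 3
  New min = min(40, 3) = 3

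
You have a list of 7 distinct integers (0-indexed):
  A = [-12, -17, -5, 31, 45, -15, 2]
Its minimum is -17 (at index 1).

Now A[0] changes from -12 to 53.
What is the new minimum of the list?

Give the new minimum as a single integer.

Answer: -17

Derivation:
Old min = -17 (at index 1)
Change: A[0] -12 -> 53
Changed element was NOT the old min.
  New min = min(old_min, new_val) = min(-17, 53) = -17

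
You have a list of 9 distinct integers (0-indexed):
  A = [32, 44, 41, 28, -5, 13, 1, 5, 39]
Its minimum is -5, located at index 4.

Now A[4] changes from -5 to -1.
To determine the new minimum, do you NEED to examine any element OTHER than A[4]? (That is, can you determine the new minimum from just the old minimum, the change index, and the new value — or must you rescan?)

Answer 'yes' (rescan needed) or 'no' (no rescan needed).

Old min = -5 at index 4
Change at index 4: -5 -> -1
Index 4 WAS the min and new value -1 > old min -5. Must rescan other elements to find the new min.
Needs rescan: yes

Answer: yes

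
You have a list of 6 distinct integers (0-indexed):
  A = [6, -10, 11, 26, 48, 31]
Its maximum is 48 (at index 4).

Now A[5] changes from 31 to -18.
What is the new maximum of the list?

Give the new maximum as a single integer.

Answer: 48

Derivation:
Old max = 48 (at index 4)
Change: A[5] 31 -> -18
Changed element was NOT the old max.
  New max = max(old_max, new_val) = max(48, -18) = 48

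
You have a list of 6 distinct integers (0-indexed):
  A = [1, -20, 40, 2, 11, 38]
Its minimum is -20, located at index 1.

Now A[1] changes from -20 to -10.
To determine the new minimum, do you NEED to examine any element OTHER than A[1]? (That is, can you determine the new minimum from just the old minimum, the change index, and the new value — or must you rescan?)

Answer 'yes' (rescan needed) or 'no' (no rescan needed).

Old min = -20 at index 1
Change at index 1: -20 -> -10
Index 1 WAS the min and new value -10 > old min -20. Must rescan other elements to find the new min.
Needs rescan: yes

Answer: yes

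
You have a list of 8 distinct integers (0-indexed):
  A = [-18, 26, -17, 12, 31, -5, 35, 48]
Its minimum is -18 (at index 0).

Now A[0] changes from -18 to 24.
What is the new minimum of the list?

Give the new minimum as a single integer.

Answer: -17

Derivation:
Old min = -18 (at index 0)
Change: A[0] -18 -> 24
Changed element WAS the min. Need to check: is 24 still <= all others?
  Min of remaining elements: -17
  New min = min(24, -17) = -17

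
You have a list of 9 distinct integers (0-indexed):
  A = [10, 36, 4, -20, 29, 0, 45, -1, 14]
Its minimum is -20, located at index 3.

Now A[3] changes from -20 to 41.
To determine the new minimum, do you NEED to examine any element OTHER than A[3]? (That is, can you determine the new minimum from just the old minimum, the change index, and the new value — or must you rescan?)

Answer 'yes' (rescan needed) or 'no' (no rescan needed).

Answer: yes

Derivation:
Old min = -20 at index 3
Change at index 3: -20 -> 41
Index 3 WAS the min and new value 41 > old min -20. Must rescan other elements to find the new min.
Needs rescan: yes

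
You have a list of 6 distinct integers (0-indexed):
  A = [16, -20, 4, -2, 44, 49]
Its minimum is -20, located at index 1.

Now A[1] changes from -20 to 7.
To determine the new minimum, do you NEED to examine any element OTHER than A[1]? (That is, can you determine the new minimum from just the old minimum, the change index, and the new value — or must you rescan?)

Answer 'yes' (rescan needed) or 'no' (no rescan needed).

Old min = -20 at index 1
Change at index 1: -20 -> 7
Index 1 WAS the min and new value 7 > old min -20. Must rescan other elements to find the new min.
Needs rescan: yes

Answer: yes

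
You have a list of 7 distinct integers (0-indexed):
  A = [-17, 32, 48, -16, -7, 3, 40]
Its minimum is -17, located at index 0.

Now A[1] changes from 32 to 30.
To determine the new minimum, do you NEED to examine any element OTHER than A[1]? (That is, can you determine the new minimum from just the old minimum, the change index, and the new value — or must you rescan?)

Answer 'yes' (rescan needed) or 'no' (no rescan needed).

Answer: no

Derivation:
Old min = -17 at index 0
Change at index 1: 32 -> 30
Index 1 was NOT the min. New min = min(-17, 30). No rescan of other elements needed.
Needs rescan: no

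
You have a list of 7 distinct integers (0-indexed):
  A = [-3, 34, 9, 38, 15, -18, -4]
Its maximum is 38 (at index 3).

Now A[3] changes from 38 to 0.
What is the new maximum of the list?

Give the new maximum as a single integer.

Answer: 34

Derivation:
Old max = 38 (at index 3)
Change: A[3] 38 -> 0
Changed element WAS the max -> may need rescan.
  Max of remaining elements: 34
  New max = max(0, 34) = 34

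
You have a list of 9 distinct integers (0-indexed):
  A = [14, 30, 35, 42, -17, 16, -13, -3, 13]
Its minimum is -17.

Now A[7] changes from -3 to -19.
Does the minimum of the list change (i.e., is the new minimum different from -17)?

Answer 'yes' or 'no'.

Answer: yes

Derivation:
Old min = -17
Change: A[7] -3 -> -19
Changed element was NOT the min; min changes only if -19 < -17.
New min = -19; changed? yes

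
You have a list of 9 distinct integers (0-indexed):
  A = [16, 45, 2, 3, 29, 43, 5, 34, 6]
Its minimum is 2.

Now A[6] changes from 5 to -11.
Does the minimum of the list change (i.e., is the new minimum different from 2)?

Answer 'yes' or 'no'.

Old min = 2
Change: A[6] 5 -> -11
Changed element was NOT the min; min changes only if -11 < 2.
New min = -11; changed? yes

Answer: yes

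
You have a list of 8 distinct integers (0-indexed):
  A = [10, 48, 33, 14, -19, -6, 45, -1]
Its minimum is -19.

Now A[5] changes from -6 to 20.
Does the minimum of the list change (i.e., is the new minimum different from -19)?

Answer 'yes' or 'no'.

Old min = -19
Change: A[5] -6 -> 20
Changed element was NOT the min; min changes only if 20 < -19.
New min = -19; changed? no

Answer: no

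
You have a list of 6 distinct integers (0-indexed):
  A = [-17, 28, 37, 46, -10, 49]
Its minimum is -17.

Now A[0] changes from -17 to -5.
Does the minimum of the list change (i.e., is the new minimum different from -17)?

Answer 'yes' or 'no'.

Answer: yes

Derivation:
Old min = -17
Change: A[0] -17 -> -5
Changed element was the min; new min must be rechecked.
New min = -10; changed? yes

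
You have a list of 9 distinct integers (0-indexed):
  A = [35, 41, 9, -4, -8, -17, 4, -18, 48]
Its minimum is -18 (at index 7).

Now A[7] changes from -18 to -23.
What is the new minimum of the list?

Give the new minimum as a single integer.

Old min = -18 (at index 7)
Change: A[7] -18 -> -23
Changed element WAS the min. Need to check: is -23 still <= all others?
  Min of remaining elements: -17
  New min = min(-23, -17) = -23

Answer: -23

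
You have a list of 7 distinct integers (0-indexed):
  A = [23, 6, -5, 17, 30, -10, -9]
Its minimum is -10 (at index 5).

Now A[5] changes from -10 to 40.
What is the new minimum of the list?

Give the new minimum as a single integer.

Answer: -9

Derivation:
Old min = -10 (at index 5)
Change: A[5] -10 -> 40
Changed element WAS the min. Need to check: is 40 still <= all others?
  Min of remaining elements: -9
  New min = min(40, -9) = -9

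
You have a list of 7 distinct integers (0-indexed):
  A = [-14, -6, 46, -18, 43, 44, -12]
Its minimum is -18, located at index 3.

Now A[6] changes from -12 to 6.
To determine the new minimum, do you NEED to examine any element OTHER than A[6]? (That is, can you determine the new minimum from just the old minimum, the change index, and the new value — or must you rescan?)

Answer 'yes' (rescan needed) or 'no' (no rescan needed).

Old min = -18 at index 3
Change at index 6: -12 -> 6
Index 6 was NOT the min. New min = min(-18, 6). No rescan of other elements needed.
Needs rescan: no

Answer: no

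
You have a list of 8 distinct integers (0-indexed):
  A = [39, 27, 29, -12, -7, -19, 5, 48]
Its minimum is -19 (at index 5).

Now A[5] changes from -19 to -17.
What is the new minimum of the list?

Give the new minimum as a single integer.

Old min = -19 (at index 5)
Change: A[5] -19 -> -17
Changed element WAS the min. Need to check: is -17 still <= all others?
  Min of remaining elements: -12
  New min = min(-17, -12) = -17

Answer: -17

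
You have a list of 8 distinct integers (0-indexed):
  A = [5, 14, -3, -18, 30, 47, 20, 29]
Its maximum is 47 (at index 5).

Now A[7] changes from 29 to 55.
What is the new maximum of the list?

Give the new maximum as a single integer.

Old max = 47 (at index 5)
Change: A[7] 29 -> 55
Changed element was NOT the old max.
  New max = max(old_max, new_val) = max(47, 55) = 55

Answer: 55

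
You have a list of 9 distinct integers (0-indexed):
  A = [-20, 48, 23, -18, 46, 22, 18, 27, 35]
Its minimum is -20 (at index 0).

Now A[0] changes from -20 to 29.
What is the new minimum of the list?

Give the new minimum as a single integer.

Answer: -18

Derivation:
Old min = -20 (at index 0)
Change: A[0] -20 -> 29
Changed element WAS the min. Need to check: is 29 still <= all others?
  Min of remaining elements: -18
  New min = min(29, -18) = -18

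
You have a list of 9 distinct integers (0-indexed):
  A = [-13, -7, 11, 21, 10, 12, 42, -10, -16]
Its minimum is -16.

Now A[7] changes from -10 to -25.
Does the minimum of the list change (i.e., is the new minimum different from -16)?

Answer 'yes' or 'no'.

Answer: yes

Derivation:
Old min = -16
Change: A[7] -10 -> -25
Changed element was NOT the min; min changes only if -25 < -16.
New min = -25; changed? yes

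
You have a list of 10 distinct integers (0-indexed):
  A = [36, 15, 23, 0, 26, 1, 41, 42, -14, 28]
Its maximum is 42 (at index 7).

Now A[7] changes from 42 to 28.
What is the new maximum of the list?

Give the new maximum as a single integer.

Answer: 41

Derivation:
Old max = 42 (at index 7)
Change: A[7] 42 -> 28
Changed element WAS the max -> may need rescan.
  Max of remaining elements: 41
  New max = max(28, 41) = 41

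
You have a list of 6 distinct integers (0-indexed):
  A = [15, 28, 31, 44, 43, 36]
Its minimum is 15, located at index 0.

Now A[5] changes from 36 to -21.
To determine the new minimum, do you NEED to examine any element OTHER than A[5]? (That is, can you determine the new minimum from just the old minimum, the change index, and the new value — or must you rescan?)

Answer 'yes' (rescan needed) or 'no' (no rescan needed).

Answer: no

Derivation:
Old min = 15 at index 0
Change at index 5: 36 -> -21
Index 5 was NOT the min. New min = min(15, -21). No rescan of other elements needed.
Needs rescan: no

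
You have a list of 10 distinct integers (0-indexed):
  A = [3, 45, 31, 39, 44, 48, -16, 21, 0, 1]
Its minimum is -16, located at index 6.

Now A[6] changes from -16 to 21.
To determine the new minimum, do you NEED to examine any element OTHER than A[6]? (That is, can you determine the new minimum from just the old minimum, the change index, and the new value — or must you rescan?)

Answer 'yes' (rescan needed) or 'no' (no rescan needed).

Answer: yes

Derivation:
Old min = -16 at index 6
Change at index 6: -16 -> 21
Index 6 WAS the min and new value 21 > old min -16. Must rescan other elements to find the new min.
Needs rescan: yes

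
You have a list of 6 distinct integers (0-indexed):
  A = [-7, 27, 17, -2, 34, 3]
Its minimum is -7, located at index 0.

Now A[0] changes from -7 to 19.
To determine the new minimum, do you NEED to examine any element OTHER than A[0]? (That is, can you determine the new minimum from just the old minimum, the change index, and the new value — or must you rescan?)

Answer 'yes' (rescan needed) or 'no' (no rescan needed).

Old min = -7 at index 0
Change at index 0: -7 -> 19
Index 0 WAS the min and new value 19 > old min -7. Must rescan other elements to find the new min.
Needs rescan: yes

Answer: yes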